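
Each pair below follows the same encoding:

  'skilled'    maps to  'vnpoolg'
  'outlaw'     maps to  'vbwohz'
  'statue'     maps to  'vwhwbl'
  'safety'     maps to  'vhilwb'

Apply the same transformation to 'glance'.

Vowels shift forward by 7 and consonants shift forward by 3.
Applying it to glance: g(cons)+3=j, l(cons)+3=o, a(vowel)+7=h, n(cons)+3=q, c(cons)+3=f, e(vowel)+7=l.

johqfl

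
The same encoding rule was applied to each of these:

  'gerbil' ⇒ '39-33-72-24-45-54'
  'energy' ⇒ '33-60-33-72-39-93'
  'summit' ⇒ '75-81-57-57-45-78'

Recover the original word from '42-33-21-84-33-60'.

With a=1..z=26, the number is 3·pos + 18.
Reversing it on 42-33-21-84-33-60: 42→(42−18)÷3=8=h, 33→(33−18)÷3=5=e, 21→(21−18)÷3=1=a, 84→(84−18)÷3=22=v, 33→(33−18)÷3=5=e, 60→(60−18)÷3=14=n.

heaven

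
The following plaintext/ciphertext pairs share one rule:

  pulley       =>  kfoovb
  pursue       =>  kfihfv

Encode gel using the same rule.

tvo

Each pair mirrors across the alphabet (p↔k, u↔f, l↔o): positions sum to 25. Each letter is replaced by its mirror in the alphabet: a↔z, b↔y, c↔x, and so on (the Atbash cipher).
For gel: g↔t, e↔v, l↔o.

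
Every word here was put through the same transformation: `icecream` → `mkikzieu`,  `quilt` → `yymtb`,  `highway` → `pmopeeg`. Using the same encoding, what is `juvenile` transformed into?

rydivmti

The shift depends on letter class: consonant c→k is +8, but vowel i→m is +4. The rule splits by letter class: vowels +4, consonants +8.
Applying it to juvenile: j(cons)+8=r, u(vowel)+4=y, v(cons)+8=d, e(vowel)+4=i, n(cons)+8=v, i(vowel)+4=m, l(cons)+8=t, e(vowel)+4=i.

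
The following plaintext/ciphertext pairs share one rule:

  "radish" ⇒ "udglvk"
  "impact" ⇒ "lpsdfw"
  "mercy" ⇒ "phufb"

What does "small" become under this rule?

vpdoo

Compare letters: r→u is +3, a→d is +3, d→g is +3 — a constant shift. It's a constant shift of +3 (ROT3).
Applying it to small: s+3=v, m+3=p, a+3=d, l+3=o, l+3=o.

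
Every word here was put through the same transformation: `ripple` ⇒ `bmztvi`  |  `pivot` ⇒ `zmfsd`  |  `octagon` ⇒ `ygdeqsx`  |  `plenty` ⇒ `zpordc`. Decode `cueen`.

It's a Vigenère-style cipher with numeric key [10,4]: position i shifts by key[i mod 2].
Decoding cueen: c−10=s, u−4=q, e−10=u, e−4=a, n−10=d.

squad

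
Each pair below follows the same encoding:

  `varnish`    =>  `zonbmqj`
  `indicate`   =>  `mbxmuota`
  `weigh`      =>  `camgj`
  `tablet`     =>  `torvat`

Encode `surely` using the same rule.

v(21)→z(25) and a(0)→o(14) fit y≡3x+14 (mod 26); the inverse of 3 mod 26 is 9. Each letter's alphabet position (a=0..z=25) is mapped through 3·x+14 mod 26 — an affine cipher.
On surely: s(18)→3·18+14≡16=q; u(20)→3·20+14≡22=w; r(17)→3·17+14≡13=n; e(4)→3·4+14≡0=a; l(11)→3·11+14≡21=v; y(24)→3·24+14≡8=i (all mod 26).

qwnavi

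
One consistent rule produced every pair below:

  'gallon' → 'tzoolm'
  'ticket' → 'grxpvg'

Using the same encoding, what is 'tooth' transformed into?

gllgs

This is the alphabet-reversal cipher (Atbash): a becomes z, b becomes y, etc.
For tooth: t↔g, o↔l, o↔l, t↔g, h↔s.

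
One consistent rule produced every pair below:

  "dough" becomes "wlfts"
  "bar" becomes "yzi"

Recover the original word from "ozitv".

Each pair mirrors across the alphabet (d↔w, o↔l, u↔f): positions sum to 25. Letters are reflected about the middle of the alphabet (position → 25−position): Atbash.
Undoing it on ozitv: o↔l, z↔a, i↔r, t↔g, v↔e.

large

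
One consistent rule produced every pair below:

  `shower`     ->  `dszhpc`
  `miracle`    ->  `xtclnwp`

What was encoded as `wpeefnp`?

lettuce

Compare letters: s→d is +11, h→s is +11, o→z is +11 — a constant shift. Every letter moves 11 places later in the alphabet, wrapping around z→a.
Undoing it on wpeefnp: w−11=l, p−11=e, e−11=t, e−11=t, f−11=u, n−11=c, p−11=e.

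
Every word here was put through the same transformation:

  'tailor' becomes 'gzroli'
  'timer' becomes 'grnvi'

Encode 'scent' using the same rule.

Letters are reflected about the middle of the alphabet (position → 25−position): Atbash.
On scent: s↔h, c↔x, e↔v, n↔m, t↔g.

hxvmg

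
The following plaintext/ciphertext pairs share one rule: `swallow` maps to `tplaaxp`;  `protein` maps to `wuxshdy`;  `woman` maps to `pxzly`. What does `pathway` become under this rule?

s(18)→t(19) and w(22)→p(15) fit y≡25x+11 (mod 26); the inverse of 25 mod 26 is 25. This is an affine cipher: with a=0,…,z=25, each position x becomes (25x+11) mod 26.
Applying it to pathway: p(15)→25·15+11≡22=w; a(0)→25·0+11≡11=l; t(19)→25·19+11≡18=s; h(7)→25·7+11≡4=e; w(22)→25·22+11≡15=p; a(0)→25·0+11≡11=l; y(24)→25·24+11≡13=n (all mod 26).

wlsepln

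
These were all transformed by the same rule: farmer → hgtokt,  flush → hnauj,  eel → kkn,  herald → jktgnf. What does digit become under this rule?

foiov

Vowels shift forward by 6 and consonants shift forward by 2.
Applying it to digit: d(cons)+2=f, i(vowel)+6=o, g(cons)+2=i, i(vowel)+6=o, t(cons)+2=v.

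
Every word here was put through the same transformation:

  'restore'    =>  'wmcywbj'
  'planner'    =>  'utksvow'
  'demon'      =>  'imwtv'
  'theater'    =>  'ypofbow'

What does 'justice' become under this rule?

occyqmj

It's a Vigenère-style cipher with numeric key [5,8,10]: position i shifts by key[i mod 3].
Applying it to justice: j+5=o, u+8=c, s+10=c, t+5=y, i+8=q, c+10=m, e+5=j.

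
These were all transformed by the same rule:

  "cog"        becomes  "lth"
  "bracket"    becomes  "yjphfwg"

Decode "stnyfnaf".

Read the word backwards and shift each letter +5.
Undoing it on stnyfnaf: shift back: s−5=n, t−5=o, n−5=i, y−5=t, f−5=a, n−5=i, a−5=v, f−5=a → noitaiva; then reverse → aviation.

aviation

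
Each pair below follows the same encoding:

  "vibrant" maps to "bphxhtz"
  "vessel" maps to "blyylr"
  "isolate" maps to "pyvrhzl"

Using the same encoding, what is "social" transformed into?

The shift depends on letter class: consonant v→b is +6, but vowel i→p is +7. Two shifts are in play — +7 for a/e/i/o/u, +6 for every other letter.
For social: s(cons)+6=y, o(vowel)+7=v, c(cons)+6=i, i(vowel)+7=p, a(vowel)+7=h, l(cons)+6=r.

yviphr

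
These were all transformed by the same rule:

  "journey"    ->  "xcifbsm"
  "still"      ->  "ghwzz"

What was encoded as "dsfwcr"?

period

It's a constant shift of +14 (ROT14).
Reversing it on dsfwcr: d−14=p, s−14=e, f−14=r, w−14=i, c−14=o, r−14=d.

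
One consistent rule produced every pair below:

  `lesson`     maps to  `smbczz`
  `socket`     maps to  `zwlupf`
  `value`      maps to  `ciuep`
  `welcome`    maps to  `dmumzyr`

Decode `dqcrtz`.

within

The shift increases by 1 at each position, starting from +7: 7, 8, 9, ….
Undoing it on dqcrtz: d−7=w, q−8=i, c−9=t, r−10=h, t−11=i, z−12=n.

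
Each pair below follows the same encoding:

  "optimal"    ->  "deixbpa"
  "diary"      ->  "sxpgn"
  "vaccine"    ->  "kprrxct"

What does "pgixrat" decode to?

article

Compare letters: o→d is +15, p→e is +15, t→i is +15 — a constant shift. This is a Caesar cipher with shift 15.
Undoing it on pgixrat: p−15=a, g−15=r, i−15=t, x−15=i, r−15=c, a−15=l, t−15=e.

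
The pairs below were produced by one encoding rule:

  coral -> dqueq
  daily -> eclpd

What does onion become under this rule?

pplss

In coral: c→d is +1, o→q is +2, r→u is +3, a→e is +4 — the shift increases by 1 each position. Letter i (0-indexed) is shifted by i+1, so successive shifts are 1, 2, 3, ….
Applying it to onion: o+1=p, n+2=p, i+3=l, o+4=s, n+5=s.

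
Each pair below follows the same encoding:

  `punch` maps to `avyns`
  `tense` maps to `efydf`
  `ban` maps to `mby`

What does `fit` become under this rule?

qje

The shift depends on letter class: consonant p→a is +11, but vowel u→v is +1. The rule splits by letter class: vowels +1, consonants +11.
For fit: f(cons)+11=q, i(vowel)+1=j, t(cons)+11=e.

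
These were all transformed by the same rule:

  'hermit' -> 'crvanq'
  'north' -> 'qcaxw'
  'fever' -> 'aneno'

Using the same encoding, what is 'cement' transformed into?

cwnvnl

The output letters match the input read backwards, each shifted +9: hermit reversed is timreh. Read the word backwards and shift each letter +9.
For cement: reverse → tnemec; then shift: t+9=c, n+9=w, e+9=n, m+9=v, e+9=n, c+9=l.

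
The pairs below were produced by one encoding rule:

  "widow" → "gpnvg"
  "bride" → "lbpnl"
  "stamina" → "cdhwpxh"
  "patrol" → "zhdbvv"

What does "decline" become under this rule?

The rule splits by letter class: vowels +7, consonants +10.
On decline: d(cons)+10=n, e(vowel)+7=l, c(cons)+10=m, l(cons)+10=v, i(vowel)+7=p, n(cons)+10=x, e(vowel)+7=l.

nlmvpxl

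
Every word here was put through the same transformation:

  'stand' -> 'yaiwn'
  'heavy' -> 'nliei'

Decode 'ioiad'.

chart

In stand: s→y is +6, t→a is +7, a→i is +8, n→w is +9 — the shift increases by 1 each position. Each letter shifts forward by (position + 6), i.e. 6, 7, 8, … — the shift grows by one for each successive letter.
Undoing it on ioiad: i−6=c, o−7=h, i−8=a, a−9=r, d−10=t.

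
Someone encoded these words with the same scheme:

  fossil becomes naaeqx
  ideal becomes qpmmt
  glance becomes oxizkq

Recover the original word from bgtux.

tulip

A repeating key of period 2 is used — shifts +8, +12 over and over.
Decoding bgtux: b−8=t, g−12=u, t−8=l, u−12=i, x−8=p.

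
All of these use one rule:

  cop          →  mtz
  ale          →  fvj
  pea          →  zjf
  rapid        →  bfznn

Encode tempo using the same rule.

djwzt

The shift depends on letter class: consonant c→m is +10, but vowel o→t is +5. Two shifts are in play — +5 for a/e/i/o/u, +10 for every other letter.
For tempo: t(cons)+10=d, e(vowel)+5=j, m(cons)+10=w, p(cons)+10=z, o(vowel)+5=t.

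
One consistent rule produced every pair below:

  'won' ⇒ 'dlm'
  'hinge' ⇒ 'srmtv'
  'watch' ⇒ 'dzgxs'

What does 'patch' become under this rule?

kzgxs

This is the alphabet-reversal cipher (Atbash): a becomes z, b becomes y, etc.
For patch: p↔k, a↔z, t↔g, c↔x, h↔s.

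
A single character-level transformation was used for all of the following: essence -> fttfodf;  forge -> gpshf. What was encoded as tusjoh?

Compare letters: e→f is +1, s→t is +1, s→t is +1 — a constant shift. Each letter is shifted forward by 1 in the alphabet (a Caesar shift of +1).
Decoding tusjoh: t−1=s, u−1=t, s−1=r, j−1=i, o−1=n, h−1=g.

string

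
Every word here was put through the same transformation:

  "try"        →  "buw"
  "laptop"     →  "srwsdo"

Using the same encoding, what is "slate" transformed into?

hwdov

Read the word backwards and shift each letter +3.
Applying it to slate: reverse → etals; then shift: e+3=h, t+3=w, a+3=d, l+3=o, s+3=v.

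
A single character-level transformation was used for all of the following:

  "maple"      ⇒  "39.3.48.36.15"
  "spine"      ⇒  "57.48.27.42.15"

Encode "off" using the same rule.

With a=1..z=26, the number is 3·pos.
On off: o=15→45, f=6→18, f=6→18.

45.18.18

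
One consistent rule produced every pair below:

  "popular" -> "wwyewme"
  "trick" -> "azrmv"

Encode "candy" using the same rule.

jiwnj

In popular: p→w is +7, o→w is +8, p→y is +9, u→e is +10 — the shift increases by 1 each position. Letter i (0-indexed) is shifted by i+7, so successive shifts are 7, 8, 9, ….
On candy: c+7=j, a+8=i, n+9=w, d+10=n, y+11=j.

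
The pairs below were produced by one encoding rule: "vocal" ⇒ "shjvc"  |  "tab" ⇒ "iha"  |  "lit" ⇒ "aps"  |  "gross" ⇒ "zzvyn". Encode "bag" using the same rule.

nhi

Read the word backwards and shift each letter +7.
On bag: reverse → gab; then shift: g+7=n, a+7=h, b+7=i.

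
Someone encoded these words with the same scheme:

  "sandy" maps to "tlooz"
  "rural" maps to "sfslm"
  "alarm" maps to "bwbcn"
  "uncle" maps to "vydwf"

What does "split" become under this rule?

Shifts by position in sandy: pos 0: s→t (+1), pos 1: a→l (+11), pos 2: n→o (+1), pos 3: d→o (+11) — repeating every 2. The shifts repeat in a cycle of length 2: positions 0,1,… shift by +1, +11, then the pattern repeats.
Applying it to split: s+1=t, p+11=a, l+1=m, i+11=t, t+1=u.

tamtu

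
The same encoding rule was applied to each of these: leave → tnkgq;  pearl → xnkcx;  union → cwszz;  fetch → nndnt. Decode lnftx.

devil

The shift increases by 1 at each position, starting from +8: 8, 9, 10, ….
Undoing it on lnftx: l−8=d, n−9=e, f−10=v, t−11=i, x−12=l.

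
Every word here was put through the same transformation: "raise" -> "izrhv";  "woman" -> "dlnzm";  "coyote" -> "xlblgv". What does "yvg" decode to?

bet

Each pair mirrors across the alphabet (r↔i, a↔z, i↔r): positions sum to 25. Each letter is replaced by its mirror in the alphabet: a↔z, b↔y, c↔x, and so on (the Atbash cipher).
Decoding yvg: y↔b, v↔e, g↔t.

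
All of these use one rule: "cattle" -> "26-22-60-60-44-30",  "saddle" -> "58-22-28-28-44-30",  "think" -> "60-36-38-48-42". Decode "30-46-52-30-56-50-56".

With a=1..z=26, the number is 2·pos + 20.
Reversing it on 30-46-52-30-56-50-56: 30→(30−20)÷2=5=e, 46→(46−20)÷2=13=m, 52→(52−20)÷2=16=p, 30→(30−20)÷2=5=e, 56→(56−20)÷2=18=r, 50→(50−20)÷2=15=o, 56→(56−20)÷2=18=r.

emperor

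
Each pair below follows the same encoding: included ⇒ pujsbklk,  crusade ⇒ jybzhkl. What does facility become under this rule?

Compare letters: i→p is +7, n→u is +7, c→j is +7 — a constant shift. This is a Caesar cipher with shift 7.
For facility: f+7=m, a+7=h, c+7=j, i+7=p, l+7=s, i+7=p, t+7=a, y+7=f.

mhjpspaf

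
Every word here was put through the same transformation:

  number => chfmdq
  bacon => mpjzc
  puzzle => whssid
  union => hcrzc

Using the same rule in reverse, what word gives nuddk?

sheet

Each letter's alphabet position (a=0..z=25) is mapped through 23·x+15 mod 26 — an affine cipher.
Reversing it on nuddk: n(13)→17·(13−15)≡18=s; u(20)→17·(20−15)≡7=h; d(3)→17·(3−15)≡4=e; d(3)→17·(3−15)≡4=e; k(10)→17·(10−15)≡19=t (all mod 26).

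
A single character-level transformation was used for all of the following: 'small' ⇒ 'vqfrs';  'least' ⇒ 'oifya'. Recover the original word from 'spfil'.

place

In small: s→v is +3, m→q is +4, a→f is +5, l→r is +6 — the shift increases by 1 each position. Each letter shifts forward by (position + 3), i.e. 3, 4, 5, … — the shift grows by one for each successive letter.
Undoing it on spfil: s−3=p, p−4=l, f−5=a, i−6=c, l−7=e.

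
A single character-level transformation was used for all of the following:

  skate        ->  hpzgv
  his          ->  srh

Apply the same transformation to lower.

This is the alphabet-reversal cipher (Atbash): a becomes z, b becomes y, etc.
On lower: l↔o, o↔l, w↔d, e↔v, r↔i.

oldvi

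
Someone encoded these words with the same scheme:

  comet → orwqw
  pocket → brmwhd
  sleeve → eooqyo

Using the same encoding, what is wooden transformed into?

iryphx

The shifts repeat in a cycle of length 3: positions 0,1,… shift by +12, +3, +10, then the pattern repeats.
Applying it to wooden: w+12=i, o+3=r, o+10=y, d+12=p, e+3=h, n+10=x.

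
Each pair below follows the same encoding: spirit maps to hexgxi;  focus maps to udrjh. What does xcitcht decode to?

intense

Compare letters: s→h is +15, p→e is +15, i→x is +15 — a constant shift. This is a Caesar cipher with shift 15.
Reversing it on xcitcht: x−15=i, c−15=n, i−15=t, t−15=e, c−15=n, h−15=s, t−15=e.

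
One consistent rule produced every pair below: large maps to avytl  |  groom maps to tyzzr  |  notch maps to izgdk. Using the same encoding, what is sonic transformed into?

l(11)→a(0) and a(0)→v(21) fit y≡17x+21 (mod 26); the inverse of 17 mod 26 is 23. Each letter's alphabet position (a=0..z=25) is mapped through 17·x+21 mod 26 — an affine cipher.
On sonic: s(18)→17·18+21≡15=p; o(14)→17·14+21≡25=z; n(13)→17·13+21≡8=i; i(8)→17·8+21≡1=b; c(2)→17·2+21≡3=d (all mod 26).

pzibd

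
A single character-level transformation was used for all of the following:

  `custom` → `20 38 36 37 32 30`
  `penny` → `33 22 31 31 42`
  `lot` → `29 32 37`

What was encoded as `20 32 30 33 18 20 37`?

compact

c is letter #3 and maps to 20: an offset of 17. The number is (letter's place in the alphabet, a=1) + 17.
Undoing it on 20 32 30 33 18 20 37: 20→(20−17)÷1=3=c, 32→(32−17)÷1=15=o, 30→(30−17)÷1=13=m, 33→(33−17)÷1=16=p, 18→(18−17)÷1=1=a, 20→(20−17)÷1=3=c, 37→(37−17)÷1=20=t.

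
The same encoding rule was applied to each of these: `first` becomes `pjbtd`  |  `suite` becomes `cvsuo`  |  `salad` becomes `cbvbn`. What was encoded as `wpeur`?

Shifts by position in first: pos 0: f→p (+10), pos 1: i→j (+1), pos 2: r→b (+10), pos 3: s→t (+1) — repeating every 2. The shifts repeat in a cycle of length 2: positions 0,1,… shift by +10, +1, then the pattern repeats.
Undoing it on wpeur: w−10=m, p−1=o, e−10=u, u−1=t, r−10=h.

mouth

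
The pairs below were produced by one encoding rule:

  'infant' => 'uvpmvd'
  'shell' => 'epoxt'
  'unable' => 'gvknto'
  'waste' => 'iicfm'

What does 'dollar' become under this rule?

Shifts by position in infant: pos 0: i→u (+12), pos 1: n→v (+8), pos 2: f→p (+10), pos 3: a→m (+12), pos 4: n→v (+8), pos 5: t→d (+10) — repeating every 3. A repeating key of period 3 is used — shifts +12, +8, +10 over and over.
Applying it to dollar: d+12=p, o+8=w, l+10=v, l+12=x, a+8=i, r+10=b.

pwvxib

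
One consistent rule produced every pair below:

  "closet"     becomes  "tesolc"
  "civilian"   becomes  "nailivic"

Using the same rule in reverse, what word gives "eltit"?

title

The word is simply reversed.
Undoing it on eltit: then reverse → title.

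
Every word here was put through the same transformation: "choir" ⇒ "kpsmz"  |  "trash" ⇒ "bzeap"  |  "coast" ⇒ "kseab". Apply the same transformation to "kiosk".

smsas

The shift depends on letter class: consonant c→k is +8, but vowel o→s is +4. Vowels shift forward by 4 and consonants shift forward by 8.
On kiosk: k(cons)+8=s, i(vowel)+4=m, o(vowel)+4=s, s(cons)+8=a, k(cons)+8=s.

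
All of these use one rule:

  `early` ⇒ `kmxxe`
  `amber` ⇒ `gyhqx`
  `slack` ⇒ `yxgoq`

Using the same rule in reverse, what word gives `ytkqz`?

Shifts by position in early: pos 0: e→k (+6), pos 1: a→m (+12), pos 2: r→x (+6), pos 3: l→x (+12) — repeating every 2. A repeating key of period 2 is used — shifts +6, +12 over and over.
Undoing it on ytkqz: y−6=s, t−12=h, k−6=e, q−12=e, z−6=t.

sheet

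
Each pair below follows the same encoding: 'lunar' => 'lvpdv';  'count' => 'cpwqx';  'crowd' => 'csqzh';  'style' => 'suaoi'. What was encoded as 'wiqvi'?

whose

Each letter shifts forward by its position index (0, 1, 2, …) — the shift grows by one for each successive letter.
Undoing it on wiqvi: w−0=w, i−1=h, q−2=o, v−3=s, i−4=e.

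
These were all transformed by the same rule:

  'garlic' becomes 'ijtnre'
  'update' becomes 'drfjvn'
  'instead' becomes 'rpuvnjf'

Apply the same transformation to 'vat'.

The shift depends on letter class: consonant g→i is +2, but vowel a→j is +9. Vowels shift forward by 9 and consonants shift forward by 2.
Applying it to vat: v(cons)+2=x, a(vowel)+9=j, t(cons)+2=v.

xjv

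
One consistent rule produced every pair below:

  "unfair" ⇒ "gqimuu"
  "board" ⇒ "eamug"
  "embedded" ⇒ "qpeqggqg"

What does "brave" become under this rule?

eumyq

The shift depends on letter class: consonant n→q is +3, but vowel u→g is +12. The rule splits by letter class: vowels +12, consonants +3.
Applying it to brave: b(cons)+3=e, r(cons)+3=u, a(vowel)+12=m, v(cons)+3=y, e(vowel)+12=q.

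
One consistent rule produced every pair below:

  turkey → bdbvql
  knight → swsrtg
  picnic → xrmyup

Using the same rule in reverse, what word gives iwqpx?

Each letter shifts forward by (position + 8), i.e. 8, 9, 10, … — the shift grows by one for each successive letter.
Reversing it on iwqpx: i−8=a, w−9=n, q−10=g, p−11=e, x−12=l.

angel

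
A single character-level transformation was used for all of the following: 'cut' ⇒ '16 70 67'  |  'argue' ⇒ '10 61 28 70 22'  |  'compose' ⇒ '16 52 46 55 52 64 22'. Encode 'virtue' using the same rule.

c(#3)→16 and u(#21)→70: differences scale by 3, so n = 3·pos + 7. Each letter becomes 3×(its alphabet position, a=1..z=26) + 7.
Applying it to virtue: v=22→73, i=9→34, r=18→61, t=20→67, u=21→70, e=5→22.

73 34 61 67 70 22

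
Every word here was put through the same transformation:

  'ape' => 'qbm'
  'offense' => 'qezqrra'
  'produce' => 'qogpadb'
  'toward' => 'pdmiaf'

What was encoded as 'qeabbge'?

The output letters match the input read backwards, each shifted +12: ape reversed is epa. Read the word backwards and shift each letter +12.
Reversing it on qeabbge: shift back: q−12=e, e−12=s, a−12=o, b−12=p, b−12=p, g−12=u, e−12=s → esoppus; then reverse → suppose.

suppose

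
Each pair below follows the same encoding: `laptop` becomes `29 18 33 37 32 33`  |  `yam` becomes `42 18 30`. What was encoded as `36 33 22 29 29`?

spell

l is letter #12 and maps to 29: an offset of 17. Each letter is replaced by its alphabet position (a=1..z=26) + 17.
Decoding 36 33 22 29 29: 36→(36−17)÷1=19=s, 33→(33−17)÷1=16=p, 22→(22−17)÷1=5=e, 29→(29−17)÷1=12=l, 29→(29−17)÷1=12=l.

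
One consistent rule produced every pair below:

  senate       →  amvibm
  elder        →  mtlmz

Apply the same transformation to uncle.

cvktm

This is a Caesar cipher with shift 8.
On uncle: u+8=c, n+8=v, c+8=k, l+8=t, e+8=m.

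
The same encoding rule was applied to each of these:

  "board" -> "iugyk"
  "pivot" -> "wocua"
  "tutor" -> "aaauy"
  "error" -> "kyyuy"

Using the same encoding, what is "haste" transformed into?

The shift depends on letter class: consonant b→i is +7, but vowel o→u is +6. Vowels shift forward by 6 and consonants shift forward by 7.
On haste: h(cons)+7=o, a(vowel)+6=g, s(cons)+7=z, t(cons)+7=a, e(vowel)+6=k.

ogzak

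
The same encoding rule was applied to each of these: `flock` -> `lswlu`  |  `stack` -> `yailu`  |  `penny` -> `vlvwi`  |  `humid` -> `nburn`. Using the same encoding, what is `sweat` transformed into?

ydmjd

In flock: f→l is +6, l→s is +7, o→w is +8, c→l is +9 — the shift increases by 1 each position. The shift increases by 1 at each position, starting from +6: 6, 7, 8, ….
On sweat: s+6=y, w+7=d, e+8=m, a+9=j, t+10=d.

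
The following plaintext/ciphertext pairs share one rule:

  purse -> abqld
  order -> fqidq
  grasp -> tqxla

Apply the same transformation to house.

p(15)→a(0) and u(20)→b(1) fit y≡21x+23 (mod 26); the inverse of 21 mod 26 is 5. Treating letters as 0–25, the rule is x ↦ 21x + 23 (mod 26).
On house: h(7)→21·7+23≡14=o; o(14)→21·14+23≡5=f; u(20)→21·20+23≡1=b; s(18)→21·18+23≡11=l; e(4)→21·4+23≡3=d (all mod 26).

ofbld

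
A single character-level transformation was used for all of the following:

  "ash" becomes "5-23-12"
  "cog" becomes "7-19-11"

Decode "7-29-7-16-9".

cycle

a is letter #1 and maps to 5: an offset of 4. Each letter is replaced by its alphabet position (a=1..z=26) + 4.
Undoing it on 7-29-7-16-9: 7→(7−4)÷1=3=c, 29→(29−4)÷1=25=y, 7→(7−4)÷1=3=c, 16→(16−4)÷1=12=l, 9→(9−4)÷1=5=e.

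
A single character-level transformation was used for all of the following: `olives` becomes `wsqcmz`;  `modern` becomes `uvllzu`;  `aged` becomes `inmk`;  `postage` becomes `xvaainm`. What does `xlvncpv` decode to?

Shifts by position in olives: pos 0: o→w (+8), pos 1: l→s (+7), pos 2: i→q (+8), pos 3: v→c (+7) — repeating every 2. A repeating key of period 2 is used — shifts +8, +7 over and over.
Undoing it on xlvncpv: x−8=p, l−7=e, v−8=n, n−7=g, c−8=u, p−7=i, v−8=n.

penguin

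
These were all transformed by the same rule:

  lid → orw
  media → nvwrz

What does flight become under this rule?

uortsg

This is the alphabet-reversal cipher (Atbash): a becomes z, b becomes y, etc.
For flight: f↔u, l↔o, i↔r, g↔t, h↔s, t↔g.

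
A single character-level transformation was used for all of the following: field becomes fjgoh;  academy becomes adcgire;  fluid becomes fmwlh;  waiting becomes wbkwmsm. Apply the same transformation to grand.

gscqh

Each letter shifts forward by its position index (0, 1, 2, …) — the shift grows by one for each successive letter.
On grand: g+0=g, r+1=s, a+2=c, n+3=q, d+4=h.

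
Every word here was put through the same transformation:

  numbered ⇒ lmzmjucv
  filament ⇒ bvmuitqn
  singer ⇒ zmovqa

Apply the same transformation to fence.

mkvmn

The output letters match the input read backwards, each shifted +8: numbered reversed is derebmun. Read the word backwards and shift each letter +8.
Applying it to fence: reverse → ecnef; then shift: e+8=m, c+8=k, n+8=v, e+8=m, f+8=n.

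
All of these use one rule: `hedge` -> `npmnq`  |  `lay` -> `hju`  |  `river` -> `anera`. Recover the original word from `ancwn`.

enter

Read the word backwards and shift each letter +9.
Undoing it on ancwn: shift back: a−9=r, n−9=e, c−9=t, w−9=n, n−9=e → retne; then reverse → enter.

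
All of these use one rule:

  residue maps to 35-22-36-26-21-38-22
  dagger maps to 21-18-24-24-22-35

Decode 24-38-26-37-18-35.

r is letter #18 and maps to 35: an offset of 17. Each letter is replaced by its alphabet position (a=1..z=26) + 17.
Undoing it on 24-38-26-37-18-35: 24→(24−17)÷1=7=g, 38→(38−17)÷1=21=u, 26→(26−17)÷1=9=i, 37→(37−17)÷1=20=t, 18→(18−17)÷1=1=a, 35→(35−17)÷1=18=r.

guitar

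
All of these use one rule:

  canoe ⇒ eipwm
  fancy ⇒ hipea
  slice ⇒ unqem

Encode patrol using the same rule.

The shift depends on letter class: consonant c→e is +2, but vowel a→i is +8. Vowels shift forward by 8 and consonants shift forward by 2.
For patrol: p(cons)+2=r, a(vowel)+8=i, t(cons)+2=v, r(cons)+2=t, o(vowel)+8=w, l(cons)+2=n.

rivtwn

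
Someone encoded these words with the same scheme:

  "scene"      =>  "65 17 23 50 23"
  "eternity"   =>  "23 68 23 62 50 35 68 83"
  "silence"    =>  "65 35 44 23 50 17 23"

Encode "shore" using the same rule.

65 32 53 62 23

s(#19)→65 and c(#3)→17: differences scale by 3, so n = 3·pos + 8. Each letter becomes 3×(its alphabet position, a=1..z=26) + 8.
On shore: s=19→65, h=8→32, o=15→53, r=18→62, e=5→23.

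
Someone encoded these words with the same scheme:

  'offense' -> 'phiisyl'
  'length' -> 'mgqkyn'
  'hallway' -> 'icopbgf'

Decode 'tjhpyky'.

In offense: o→p is +1, f→h is +2, f→i is +3, e→i is +4 — the shift increases by 1 each position. Letter i (0-indexed) is shifted by i+1, so successive shifts are 1, 2, 3, ….
Undoing it on tjhpyky: t−1=s, j−2=h, h−3=e, p−4=l, y−5=t, k−6=e, y−7=r.

shelter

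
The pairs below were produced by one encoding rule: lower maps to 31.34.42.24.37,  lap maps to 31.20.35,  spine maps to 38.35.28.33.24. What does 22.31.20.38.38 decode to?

l is letter #12 and maps to 31: an offset of 19. Letters become their 1-based position plus 19 (so a→20, b→21, …).
Decoding 22.31.20.38.38: 22→(22−19)÷1=3=c, 31→(31−19)÷1=12=l, 20→(20−19)÷1=1=a, 38→(38−19)÷1=19=s, 38→(38−19)÷1=19=s.

class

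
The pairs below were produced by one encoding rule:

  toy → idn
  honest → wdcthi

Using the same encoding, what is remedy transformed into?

gtbtsn

Compare letters: t→i is +15, o→d is +15, y→n is +15 — a constant shift. It's a constant shift of +15 (ROT15).
For remedy: r+15=g, e+15=t, m+15=b, e+15=t, d+15=s, y+15=n.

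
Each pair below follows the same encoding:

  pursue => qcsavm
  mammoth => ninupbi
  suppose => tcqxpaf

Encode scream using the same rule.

Shifts by position in pursue: pos 0: p→q (+1), pos 1: u→c (+8), pos 2: r→s (+1), pos 3: s→a (+8) — repeating every 2. It's a Vigenère-style cipher with numeric key [1,8]: position i shifts by key[i mod 2].
On scream: s+1=t, c+8=k, r+1=s, e+8=m, a+1=b, m+8=u.

tksmbu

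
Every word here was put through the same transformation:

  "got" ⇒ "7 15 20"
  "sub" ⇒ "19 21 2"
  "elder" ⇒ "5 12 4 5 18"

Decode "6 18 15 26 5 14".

Each letter is replaced by its alphabet position (a=1, b=2, …, z=26).
Reversing it on 6 18 15 26 5 14: 6=f, 18=r, 15=o, 26=z, 5=e, 14=n.

frozen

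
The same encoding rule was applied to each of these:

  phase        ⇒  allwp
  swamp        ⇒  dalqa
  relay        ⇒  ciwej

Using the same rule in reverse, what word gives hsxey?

Shifts by position in phase: pos 0: p→a (+11), pos 1: h→l (+4), pos 2: a→l (+11), pos 3: s→w (+4) — repeating every 2. A repeating key of period 2 is used — shifts +11, +4 over and over.
Decoding hsxey: h−11=w, s−4=o, x−11=m, e−4=a, y−11=n.

woman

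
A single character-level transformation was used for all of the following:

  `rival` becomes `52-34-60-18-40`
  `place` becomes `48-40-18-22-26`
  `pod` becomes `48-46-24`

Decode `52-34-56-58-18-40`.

r(#18)→52 and i(#9)→34: differences scale by 2, so n = 2·pos + 16. The formula is n = 2×(alphabet index, a=1) + 16.
Undoing it on 52-34-56-58-18-40: 52→(52−16)÷2=18=r, 34→(34−16)÷2=9=i, 56→(56−16)÷2=20=t, 58→(58−16)÷2=21=u, 18→(18−16)÷2=1=a, 40→(40−16)÷2=12=l.

ritual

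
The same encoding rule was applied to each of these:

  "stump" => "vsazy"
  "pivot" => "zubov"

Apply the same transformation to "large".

kmxgr

The output letters match the input read backwards, each shifted +6: stump reversed is pmuts. The word is reversed, then every letter is shifted forward by 6.
Applying it to large: reverse → egral; then shift: e+6=k, g+6=m, r+6=x, a+6=g, l+6=r.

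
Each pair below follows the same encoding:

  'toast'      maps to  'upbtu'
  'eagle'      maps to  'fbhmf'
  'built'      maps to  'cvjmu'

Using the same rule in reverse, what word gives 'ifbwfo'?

Compare letters: t→u is +1, o→p is +1, a→b is +1 — a constant shift. Every letter moves 1 place later in the alphabet, wrapping around z→a.
Undoing it on ifbwfo: i−1=h, f−1=e, b−1=a, w−1=v, f−1=e, o−1=n.

heaven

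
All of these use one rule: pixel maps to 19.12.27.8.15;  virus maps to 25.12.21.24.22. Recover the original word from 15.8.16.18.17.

p is letter #16 and maps to 19: an offset of 3. Each letter is replaced by its alphabet position (a=1..z=26) + 3.
Undoing it on 15.8.16.18.17: 15→(15−3)÷1=12=l, 8→(8−3)÷1=5=e, 16→(16−3)÷1=13=m, 18→(18−3)÷1=15=o, 17→(17−3)÷1=14=n.

lemon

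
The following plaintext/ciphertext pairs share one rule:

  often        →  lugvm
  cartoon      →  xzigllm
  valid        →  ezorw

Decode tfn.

gum

Letters are reflected about the middle of the alphabet (position → 25−position): Atbash.
Undoing it on tfn: t↔g, f↔u, n↔m.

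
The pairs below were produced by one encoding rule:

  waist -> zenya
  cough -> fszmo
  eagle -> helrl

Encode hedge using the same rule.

In waist: w→z is +3, a→e is +4, i→n is +5, s→y is +6 — the shift increases by 1 each position. Letter i (0-indexed) is shifted by i+3, so successive shifts are 3, 4, 5, ….
Applying it to hedge: h+3=k, e+4=i, d+5=i, g+6=m, e+7=l.

kiiml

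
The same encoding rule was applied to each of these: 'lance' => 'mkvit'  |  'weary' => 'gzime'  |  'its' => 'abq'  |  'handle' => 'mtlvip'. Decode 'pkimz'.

The output letters match the input read backwards, each shifted +8: lance reversed is ecnal. Two steps: reverse the string, then apply a Caesar shift of +8.
Decoding pkimz: shift back: p−8=h, k−8=c, i−8=a, m−8=e, z−8=r → hcaer; then reverse → reach.

reach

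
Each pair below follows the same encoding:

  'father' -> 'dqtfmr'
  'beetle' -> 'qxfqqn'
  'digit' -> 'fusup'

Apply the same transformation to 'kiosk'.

The output letters match the input read backwards, each shifted +12: father reversed is rehtaf. Read the word backwards and shift each letter +12.
For kiosk: reverse → ksoik; then shift: k+12=w, s+12=e, o+12=a, i+12=u, k+12=w.

weauw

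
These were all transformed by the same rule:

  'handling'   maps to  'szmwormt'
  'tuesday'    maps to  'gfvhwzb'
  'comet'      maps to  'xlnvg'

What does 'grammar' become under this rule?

Each letter is replaced by its mirror in the alphabet: a↔z, b↔y, c↔x, and so on (the Atbash cipher).
Applying it to grammar: g↔t, r↔i, a↔z, m↔n, m↔n, a↔z, r↔i.

tiznnzi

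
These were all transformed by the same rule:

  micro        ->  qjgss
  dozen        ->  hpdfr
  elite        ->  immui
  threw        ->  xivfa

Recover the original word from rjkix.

Shifts by position in micro: pos 0: m→q (+4), pos 1: i→j (+1), pos 2: c→g (+4), pos 3: r→s (+1) — repeating every 2. It's a Vigenère-style cipher with numeric key [4,1]: position i shifts by key[i mod 2].
Undoing it on rjkix: r−4=n, j−1=i, k−4=g, i−1=h, x−4=t.

night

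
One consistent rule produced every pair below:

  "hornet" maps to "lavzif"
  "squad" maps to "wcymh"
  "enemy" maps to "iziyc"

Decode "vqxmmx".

retail

Shifts by position in hornet: pos 0: h→l (+4), pos 1: o→a (+12), pos 2: r→v (+4), pos 3: n→z (+12) — repeating every 2. It's a Vigenère-style cipher with numeric key [4,12]: position i shifts by key[i mod 2].
Decoding vqxmmx: v−4=r, q−12=e, x−4=t, m−12=a, m−4=i, x−12=l.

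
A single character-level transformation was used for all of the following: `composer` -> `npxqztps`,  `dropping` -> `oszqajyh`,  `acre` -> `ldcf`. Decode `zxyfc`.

Shifts by position in composer: pos 0: c→n (+11), pos 1: o→p (+1), pos 2: m→x (+11), pos 3: p→q (+1) — repeating every 2. The shifts repeat in a cycle of length 2: positions 0,1,… shift by +11, +1, then the pattern repeats.
Decoding zxyfc: z−11=o, x−1=w, y−11=n, f−1=e, c−11=r.

owner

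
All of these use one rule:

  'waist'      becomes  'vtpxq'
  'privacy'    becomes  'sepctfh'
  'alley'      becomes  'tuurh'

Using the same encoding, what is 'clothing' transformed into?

fuzqwpgd

w(22)→v(21) and a(0)→t(19) fit y≡19x+19 (mod 26); the inverse of 19 mod 26 is 11. Each letter's alphabet position (a=0..z=25) is mapped through 19·x+19 mod 26 — an affine cipher.
On clothing: c(2)→19·2+19≡5=f; l(11)→19·11+19≡20=u; o(14)→19·14+19≡25=z; t(19)→19·19+19≡16=q; h(7)→19·7+19≡22=w; i(8)→19·8+19≡15=p; n(13)→19·13+19≡6=g; g(6)→19·6+19≡3=d (all mod 26).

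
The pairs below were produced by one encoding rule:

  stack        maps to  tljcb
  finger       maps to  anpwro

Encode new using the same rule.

The output letters match the input read backwards, each shifted +9: stack reversed is kcats. Two steps: reverse the string, then apply a Caesar shift of +9.
On new: reverse → wen; then shift: w+9=f, e+9=n, n+9=w.

fnw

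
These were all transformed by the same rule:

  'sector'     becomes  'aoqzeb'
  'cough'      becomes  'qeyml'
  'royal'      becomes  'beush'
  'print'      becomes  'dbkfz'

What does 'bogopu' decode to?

remedy

s(18)→a(0) and e(4)→o(14) fit y≡25x+18 (mod 26); the inverse of 25 mod 26 is 25. This is an affine cipher: with a=0,…,z=25, each position x becomes (25x+18) mod 26.
Reversing it on bogopu: b(1)→25·(1−18)≡17=r; o(14)→25·(14−18)≡4=e; g(6)→25·(6−18)≡12=m; o(14)→25·(14−18)≡4=e; p(15)→25·(15−18)≡3=d; u(20)→25·(20−18)≡24=y (all mod 26).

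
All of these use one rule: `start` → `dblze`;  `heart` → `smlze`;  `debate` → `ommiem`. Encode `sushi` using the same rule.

Shifts by position in start: pos 0: s→d (+11), pos 1: t→b (+8), pos 2: a→l (+11), pos 3: r→z (+8) — repeating every 2. It's a Vigenère-style cipher with numeric key [11,8]: position i shifts by key[i mod 2].
On sushi: s+11=d, u+8=c, s+11=d, h+8=p, i+11=t.

dcdpt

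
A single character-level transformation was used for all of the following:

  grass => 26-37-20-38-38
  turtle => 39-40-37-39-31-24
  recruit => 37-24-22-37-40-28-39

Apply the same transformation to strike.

38-39-37-28-30-24

Each letter is replaced by its alphabet position (a=1..z=26) + 19.
For strike: s=19→38, t=20→39, r=18→37, i=9→28, k=11→30, e=5→24.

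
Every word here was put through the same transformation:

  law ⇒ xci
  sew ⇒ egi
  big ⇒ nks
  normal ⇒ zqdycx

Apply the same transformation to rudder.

The shift depends on letter class: consonant l→x is +12, but vowel a→c is +2. Vowels shift forward by 2 and consonants shift forward by 12.
Applying it to rudder: r(cons)+12=d, u(vowel)+2=w, d(cons)+12=p, d(cons)+12=p, e(vowel)+2=g, r(cons)+12=d.

dwppgd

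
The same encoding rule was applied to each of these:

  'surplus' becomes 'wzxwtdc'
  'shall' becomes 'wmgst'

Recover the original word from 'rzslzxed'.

In surplus: s→w is +4, u→z is +5, r→x is +6, p→w is +7 — the shift increases by 1 each position. Letter i (0-indexed) is shifted by i+4, so successive shifts are 4, 5, 6, ….
Decoding rzslzxed: r−4=n, z−5=u, s−6=m, l−7=e, z−8=r, x−9=o, e−10=u, d−11=s.

numerous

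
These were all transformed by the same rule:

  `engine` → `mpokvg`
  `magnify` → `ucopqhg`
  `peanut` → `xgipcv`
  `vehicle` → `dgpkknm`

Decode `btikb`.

trait

It's a Vigenère-style cipher with numeric key [8,2]: position i shifts by key[i mod 2].
Decoding btikb: b−8=t, t−2=r, i−8=a, k−2=i, b−8=t.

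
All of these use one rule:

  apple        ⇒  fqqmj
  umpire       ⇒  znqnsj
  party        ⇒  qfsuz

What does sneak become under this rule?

tojfl

Vowels shift forward by 5 and consonants shift forward by 1.
On sneak: s(cons)+1=t, n(cons)+1=o, e(vowel)+5=j, a(vowel)+5=f, k(cons)+1=l.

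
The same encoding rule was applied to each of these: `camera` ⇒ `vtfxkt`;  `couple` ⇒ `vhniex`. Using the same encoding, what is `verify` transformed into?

oxkbyr

It's a constant shift of +19 (ROT19).
For verify: v+19=o, e+19=x, r+19=k, i+19=b, f+19=y, y+19=r.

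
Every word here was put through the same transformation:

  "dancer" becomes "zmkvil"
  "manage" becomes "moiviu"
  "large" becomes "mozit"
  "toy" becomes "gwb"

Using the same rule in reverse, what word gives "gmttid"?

valley

The output letters match the input read backwards, each shifted +8: dancer reversed is recnad. Read the word backwards and shift each letter +8.
Decoding gmttid: shift back: g−8=y, m−8=e, t−8=l, t−8=l, i−8=a, d−8=v → yellav; then reverse → valley.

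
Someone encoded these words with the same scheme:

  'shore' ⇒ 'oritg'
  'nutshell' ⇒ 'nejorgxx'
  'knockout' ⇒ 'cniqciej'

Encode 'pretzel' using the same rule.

dtgjfgx

Treating letters as 0–25, the rule is x ↦ 21x + 0 (mod 26).
On pretzel: p(15)→21·15+0≡3=d; r(17)→21·17+0≡19=t; e(4)→21·4+0≡6=g; t(19)→21·19+0≡9=j; z(25)→21·25+0≡5=f; e(4)→21·4+0≡6=g; l(11)→21·11+0≡23=x (all mod 26).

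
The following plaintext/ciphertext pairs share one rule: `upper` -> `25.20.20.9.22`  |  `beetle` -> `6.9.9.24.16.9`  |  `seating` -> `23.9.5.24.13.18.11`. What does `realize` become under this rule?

The number is (letter's place in the alphabet, a=1) + 4.
On realize: r=18→22, e=5→9, a=1→5, l=12→16, i=9→13, z=26→30, e=5→9.

22.9.5.16.13.30.9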